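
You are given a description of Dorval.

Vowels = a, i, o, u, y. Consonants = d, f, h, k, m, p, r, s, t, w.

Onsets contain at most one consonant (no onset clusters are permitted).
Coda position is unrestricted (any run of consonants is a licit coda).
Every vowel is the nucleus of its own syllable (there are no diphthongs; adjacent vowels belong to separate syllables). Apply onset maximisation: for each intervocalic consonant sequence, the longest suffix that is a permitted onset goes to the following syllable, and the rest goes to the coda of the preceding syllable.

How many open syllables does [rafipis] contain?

2

The vowels are a, i, i — 3 nuclei, so 3 syllables.
Between /a/ (V1) and /i/ (V2): /f/ is a single consonant, so it becomes the next onset.
Between /i/ (V2) and /i/ (V3): /p/ is a single consonant, so it becomes the next onset.
Syllabification: ra.fi.pis.
Classifying each syllable: /ra/ (open), /fi/ (open), /pis/ (closed).
Open syllables: 2.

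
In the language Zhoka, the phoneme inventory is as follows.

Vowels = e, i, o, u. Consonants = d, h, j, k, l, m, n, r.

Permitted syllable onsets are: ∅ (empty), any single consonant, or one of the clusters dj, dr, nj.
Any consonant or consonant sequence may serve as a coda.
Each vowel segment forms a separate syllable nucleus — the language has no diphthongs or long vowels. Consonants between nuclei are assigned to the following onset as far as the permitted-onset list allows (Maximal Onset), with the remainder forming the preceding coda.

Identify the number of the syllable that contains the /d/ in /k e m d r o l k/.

The vowels are e, o — 2 nuclei, so 2 syllables.
σ1/σ2 boundary: /mdr/ — longest licit onset from the right is /dr/, leaving /m/ as coda.
Syllabification: kem.drolk.
The /d/ is in the onset of syllable 2 (/drolk/).

2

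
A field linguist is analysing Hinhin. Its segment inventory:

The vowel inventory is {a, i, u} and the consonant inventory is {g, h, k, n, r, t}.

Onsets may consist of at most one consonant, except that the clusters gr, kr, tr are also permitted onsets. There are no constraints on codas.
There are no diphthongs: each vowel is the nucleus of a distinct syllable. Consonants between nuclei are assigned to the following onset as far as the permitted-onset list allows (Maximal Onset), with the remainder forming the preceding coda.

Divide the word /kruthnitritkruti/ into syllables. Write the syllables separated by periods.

kruth.ni.trit.kru.ti

Nuclei (vowels): u, i, i, u, i → 5 syllables.
σ1/σ2 boundary: cluster /thn/ — the longest permitted-onset suffix is /n/; onset = /n/, preceding coda = /th/.
σ2/σ3 boundary: cluster /tr/ — /tr/ is itself a permitted onset, so the whole cluster goes right; preceding coda = ∅.
σ3/σ4 boundary: /tkr/ — longest licit onset from the right is /kr/, leaving /t/ as coda.
σ4/σ5 boundary: /t/ → onset of the next syllable (single consonants are always licit onsets).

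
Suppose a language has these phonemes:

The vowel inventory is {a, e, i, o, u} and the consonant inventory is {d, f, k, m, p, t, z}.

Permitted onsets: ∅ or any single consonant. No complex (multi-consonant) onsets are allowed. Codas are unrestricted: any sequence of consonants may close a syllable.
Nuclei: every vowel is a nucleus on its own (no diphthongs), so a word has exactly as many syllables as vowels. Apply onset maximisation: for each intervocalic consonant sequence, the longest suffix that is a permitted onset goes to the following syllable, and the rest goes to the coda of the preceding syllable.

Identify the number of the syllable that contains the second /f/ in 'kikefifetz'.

Nuclei (vowels): i, e, i, e → 4 syllables.
σ1/σ2 boundary: /k/ is a single consonant, so it becomes the next onset.
σ2/σ3 boundary: just /f/ — single C goes to the following onset.
σ3/σ4 boundary: just /f/ — single C goes to the following onset.
Result: ki.ke.fi.fetz.
The second /f/ is in the onset of syllable 4 (/fetz/).

4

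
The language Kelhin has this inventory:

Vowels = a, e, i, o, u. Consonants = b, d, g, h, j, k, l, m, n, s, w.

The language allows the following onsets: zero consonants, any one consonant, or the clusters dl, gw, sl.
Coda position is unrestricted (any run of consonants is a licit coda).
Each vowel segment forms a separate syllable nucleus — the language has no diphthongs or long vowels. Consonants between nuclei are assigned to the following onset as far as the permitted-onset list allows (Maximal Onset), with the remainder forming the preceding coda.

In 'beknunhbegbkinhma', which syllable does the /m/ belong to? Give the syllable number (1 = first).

Vowels present: e, u, e, i, a; each is a nucleus, giving 5 syllables.
/e…u/ gap (V1→V2): /kn/ splits as /k/ + /n/ (/n/ is the longest suffix that is a licit onset).
/u…e/ gap (V2→V3): cluster /nhb/ — the longest permitted-onset suffix is /b/; onset = /b/, preceding coda = /nh/.
/e…i/ gap (V3→V4): /gbk/ splits as /gb/ + /k/ (/k/ is the longest suffix that is a licit onset).
/i…a/ gap (V4→V5): cluster /nhm/ — the longest permitted-onset suffix is /m/; onset = /m/, preceding coda = /nh/.
Syllabification: bek.nunh.begb.kinh.ma.
The /m/ is in the onset of syllable 5 (/ma/).

5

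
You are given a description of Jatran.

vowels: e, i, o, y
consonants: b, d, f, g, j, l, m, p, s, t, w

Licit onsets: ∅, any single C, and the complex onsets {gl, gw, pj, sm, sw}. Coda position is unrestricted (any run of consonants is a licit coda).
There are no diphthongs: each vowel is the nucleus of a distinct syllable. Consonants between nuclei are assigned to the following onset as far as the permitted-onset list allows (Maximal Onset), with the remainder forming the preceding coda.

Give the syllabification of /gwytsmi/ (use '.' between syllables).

Nuclei (vowels): y, i → 2 syllables.
V1 /y/ – V2 /i/: /tsm/ splits as /t/ + /sm/ (/sm/ is the longest suffix that is a licit onset).

gwyt.smi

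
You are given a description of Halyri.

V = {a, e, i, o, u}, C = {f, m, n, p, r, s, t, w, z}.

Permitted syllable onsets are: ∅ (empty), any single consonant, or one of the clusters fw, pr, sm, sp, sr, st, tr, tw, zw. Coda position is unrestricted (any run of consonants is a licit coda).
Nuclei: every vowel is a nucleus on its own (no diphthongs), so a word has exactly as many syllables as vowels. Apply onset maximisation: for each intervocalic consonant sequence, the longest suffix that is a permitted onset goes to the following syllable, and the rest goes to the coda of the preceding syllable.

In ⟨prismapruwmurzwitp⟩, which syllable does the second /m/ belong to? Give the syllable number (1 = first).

4

Nuclei (vowels): i, a, u, u, i → 5 syllables.
Between /i/ (V1) and /a/ (V2): cluster /sm/ — /sm/ is itself a permitted onset, so the whole cluster goes right; preceding coda = ∅.
Between /a/ (V2) and /u/ (V3): cluster /pr/ — /pr/ is itself a permitted onset, so the whole cluster goes right; preceding coda = ∅.
Between /u/ (V3) and /u/ (V4): /wm/; trying suffixes from longest down, /m/ is the first permitted one, so coda /w/ | onset /m/.
Between /u/ (V4) and /i/ (V5): cluster /rzw/ — the longest permitted-onset suffix is /zw/; onset = /zw/, preceding coda = /r/.
Syllabification: pri.sma.pruw.mur.zwitp.
The second /m/ is in the onset of syllable 4 (/mur/).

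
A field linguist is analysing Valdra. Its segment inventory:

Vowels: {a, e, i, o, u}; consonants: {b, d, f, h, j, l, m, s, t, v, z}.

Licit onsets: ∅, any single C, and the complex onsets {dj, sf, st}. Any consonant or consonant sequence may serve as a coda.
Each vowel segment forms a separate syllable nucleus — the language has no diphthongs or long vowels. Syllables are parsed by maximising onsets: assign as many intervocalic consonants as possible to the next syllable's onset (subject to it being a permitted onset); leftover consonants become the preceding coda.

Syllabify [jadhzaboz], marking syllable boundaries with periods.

jadh.za.boz

Vowels present: a, a, o; each is a nucleus, giving 3 syllables.
V1 /a/ – V2 /a/: /dhz/ splits as /dh/ + /z/ (/z/ is the longest suffix that is a licit onset).
V2 /a/ – V3 /o/: just /b/ — single C goes to the following onset.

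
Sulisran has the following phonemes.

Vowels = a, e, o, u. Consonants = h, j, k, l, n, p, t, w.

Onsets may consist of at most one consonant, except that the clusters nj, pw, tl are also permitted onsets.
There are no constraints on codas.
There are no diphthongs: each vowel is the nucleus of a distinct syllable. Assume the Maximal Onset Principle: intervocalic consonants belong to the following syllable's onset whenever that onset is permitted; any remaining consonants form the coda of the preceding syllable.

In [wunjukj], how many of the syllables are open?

The vowels are u, u — 2 nuclei, so 2 syllables.
Between /u/ (V1) and /u/ (V2): /nj/ — entire cluster is a permitted onset → onset /nj/, coda ∅.
Putting it together: wu.njukj.
Classifying each syllable: /wu/ (open), /njukj/ (closed).
Open syllables: 1.

1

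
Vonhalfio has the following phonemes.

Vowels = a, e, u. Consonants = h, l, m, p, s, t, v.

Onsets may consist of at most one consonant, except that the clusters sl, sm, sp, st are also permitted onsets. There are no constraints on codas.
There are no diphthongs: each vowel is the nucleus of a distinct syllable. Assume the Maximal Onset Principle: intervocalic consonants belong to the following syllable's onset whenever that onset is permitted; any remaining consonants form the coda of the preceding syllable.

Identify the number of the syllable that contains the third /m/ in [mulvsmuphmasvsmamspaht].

3

Nuclei (vowels): u, u, a, a, a → 5 syllables.
V1 /u/ – V2 /u/: /lvsm/ splits as /lv/ + /sm/ (/sm/ is the longest suffix that is a licit onset).
V2 /u/ – V3 /a/: /phm/ splits as /ph/ + /m/ (/m/ is the longest suffix that is a licit onset).
V3 /a/ – V4 /a/: cluster /svsm/ — the longest permitted-onset suffix is /sm/; onset = /sm/, preceding coda = /sv/.
V4 /a/ – V5 /a/: cluster /msp/ — the longest permitted-onset suffix is /sp/; onset = /sp/, preceding coda = /m/.
Result: mulv.smuph.masv.smam.spaht.
The third /m/ is in the onset of syllable 3 (/masv/).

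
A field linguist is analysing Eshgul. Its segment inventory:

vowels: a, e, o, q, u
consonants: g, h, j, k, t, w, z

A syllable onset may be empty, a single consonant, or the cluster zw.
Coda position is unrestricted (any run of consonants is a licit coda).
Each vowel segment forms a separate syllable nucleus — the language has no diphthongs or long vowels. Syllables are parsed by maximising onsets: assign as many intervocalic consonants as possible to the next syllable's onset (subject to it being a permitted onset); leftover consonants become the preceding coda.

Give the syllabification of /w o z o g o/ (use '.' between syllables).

wo.zo.go

Nuclei (vowels): o, o, o → 3 syllables.
Between /o/ (V1) and /o/ (V2): /z/ → onset of the next syllable (single consonants are always licit onsets).
Between /o/ (V2) and /o/ (V3): just /g/ — single C goes to the following onset.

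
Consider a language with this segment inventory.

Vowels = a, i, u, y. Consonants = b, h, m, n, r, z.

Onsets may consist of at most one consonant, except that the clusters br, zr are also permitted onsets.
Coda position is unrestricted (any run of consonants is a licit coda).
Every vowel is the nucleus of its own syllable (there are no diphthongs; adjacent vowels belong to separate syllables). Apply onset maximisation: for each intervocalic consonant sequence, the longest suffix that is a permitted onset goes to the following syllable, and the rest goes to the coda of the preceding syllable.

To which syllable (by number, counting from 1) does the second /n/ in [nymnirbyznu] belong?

The vowels are y, i, y, u — 4 nuclei, so 4 syllables.
/y…i/ gap (V1→V2): /mn/ — longest licit onset from the right is /n/, leaving /m/ as coda.
/i…y/ gap (V2→V3): /rb/ splits as /r/ + /b/ (/b/ is the longest suffix that is a licit onset).
/y…u/ gap (V3→V4): cluster /zn/ — the longest permitted-onset suffix is /n/; onset = /n/, preceding coda = /z/.
Result: nym.nir.byz.nu.
The second /n/ is in the onset of syllable 2 (/nir/).

2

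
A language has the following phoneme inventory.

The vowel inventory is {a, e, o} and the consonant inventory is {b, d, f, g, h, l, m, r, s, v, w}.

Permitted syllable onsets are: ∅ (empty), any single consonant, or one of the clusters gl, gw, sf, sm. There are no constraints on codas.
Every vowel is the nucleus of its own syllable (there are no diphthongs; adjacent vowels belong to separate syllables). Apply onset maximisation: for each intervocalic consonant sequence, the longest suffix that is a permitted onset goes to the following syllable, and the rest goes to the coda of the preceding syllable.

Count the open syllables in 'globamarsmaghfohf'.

2

Vowels present: o, a, a, a, o; each is a nucleus, giving 5 syllables.
V1 /o/ – V2 /a/: /b/ is a single consonant, so it becomes the next onset.
V2 /a/ – V3 /a/: just /m/ — single C goes to the following onset.
V3 /a/ – V4 /a/: /rsm/ — longest licit onset from the right is /sm/, leaving /r/ as coda.
V4 /a/ – V5 /o/: /ghf/; trying suffixes from longest down, /f/ is the first permitted one, so coda /gh/ | onset /f/.
Syllabification: glo.ba.mar.smagh.fohf.
Classifying each syllable: /glo/ (open), /ba/ (open), /mar/ (closed), /smagh/ (closed), /fohf/ (closed).
Open syllables: 2.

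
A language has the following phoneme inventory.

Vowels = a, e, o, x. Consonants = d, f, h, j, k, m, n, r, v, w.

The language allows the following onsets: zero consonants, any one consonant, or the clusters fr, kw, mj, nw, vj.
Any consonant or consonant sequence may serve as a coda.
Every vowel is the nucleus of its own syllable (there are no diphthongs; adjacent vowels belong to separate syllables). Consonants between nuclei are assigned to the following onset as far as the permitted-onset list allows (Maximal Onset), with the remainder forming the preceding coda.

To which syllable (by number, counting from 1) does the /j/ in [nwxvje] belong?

Nuclei (vowels): x, e → 2 syllables.
Between /x/ (V1) and /e/ (V2): /vj/ is a licit onset in full, so it all attaches to the next syllable.
Result: nwx.vje.
The /j/ is in the onset of syllable 2 (/vje/).

2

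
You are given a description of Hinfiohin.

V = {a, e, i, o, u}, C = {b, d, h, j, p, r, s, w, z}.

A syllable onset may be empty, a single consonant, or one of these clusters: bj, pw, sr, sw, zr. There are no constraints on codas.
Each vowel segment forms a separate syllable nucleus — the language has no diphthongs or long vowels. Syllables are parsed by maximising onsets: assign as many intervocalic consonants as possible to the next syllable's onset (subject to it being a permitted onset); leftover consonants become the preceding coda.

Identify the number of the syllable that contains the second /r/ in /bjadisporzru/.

Vowels present: a, i, o, u; each is a nucleus, giving 4 syllables.
σ1/σ2 boundary: /d/ → onset of the next syllable (single consonants are always licit onsets).
σ2/σ3 boundary: cluster /sp/ — the longest permitted-onset suffix is /p/; onset = /p/, preceding coda = /s/.
σ3/σ4 boundary: /rzr/; trying suffixes from longest down, /zr/ is the first permitted one, so coda /r/ | onset /zr/.
Putting it together: bja.dis.por.zru.
The second /r/ is in the onset of syllable 4 (/zru/).

4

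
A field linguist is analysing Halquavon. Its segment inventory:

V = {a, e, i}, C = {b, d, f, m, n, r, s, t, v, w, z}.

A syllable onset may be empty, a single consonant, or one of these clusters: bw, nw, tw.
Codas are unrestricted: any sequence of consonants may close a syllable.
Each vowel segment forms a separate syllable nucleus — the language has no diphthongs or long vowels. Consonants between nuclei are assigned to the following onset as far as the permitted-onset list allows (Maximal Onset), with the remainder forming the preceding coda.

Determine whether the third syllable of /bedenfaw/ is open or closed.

closed

The vowels are e, e, a — 3 nuclei, so 3 syllables.
Between /e/ (V1) and /e/ (V2): /d/ is a single consonant, so it becomes the next onset.
Between /e/ (V2) and /a/ (V3): /nf/ splits as /n/ + /f/ (/f/ is the longest suffix that is a licit onset).
So the parse is be.den.faw.
Syllable 3 is /faw/ with coda /w/, so it is closed.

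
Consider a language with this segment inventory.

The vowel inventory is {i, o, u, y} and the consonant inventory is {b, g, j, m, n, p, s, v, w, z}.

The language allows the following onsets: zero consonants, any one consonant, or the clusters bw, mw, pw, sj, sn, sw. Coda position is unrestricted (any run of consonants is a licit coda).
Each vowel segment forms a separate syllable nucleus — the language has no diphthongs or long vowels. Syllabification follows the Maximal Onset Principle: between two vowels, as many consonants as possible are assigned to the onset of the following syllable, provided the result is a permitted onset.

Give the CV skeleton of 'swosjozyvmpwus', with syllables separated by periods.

CCV.CCV.CVCC.CCVC

Vowels present: o, o, y, u; each is a nucleus, giving 4 syllables.
V1 /o/ – V2 /o/: cluster /sj/ — /sj/ is itself a permitted onset, so the whole cluster goes right; preceding coda = ∅.
V2 /o/ – V3 /y/: /z/ → onset of the next syllable (single consonants are always licit onsets).
V3 /y/ – V4 /u/: /vmpw/; trying suffixes from longest down, /pw/ is the first permitted one, so coda /vm/ | onset /pw/.
Putting it together: swo.sjo.zyvm.pwus.
Mapping each syllable to C/V: /swo/ → CCV, /sjo/ → CCV, /zyvm/ → CVCC, /pwus/ → CCVC.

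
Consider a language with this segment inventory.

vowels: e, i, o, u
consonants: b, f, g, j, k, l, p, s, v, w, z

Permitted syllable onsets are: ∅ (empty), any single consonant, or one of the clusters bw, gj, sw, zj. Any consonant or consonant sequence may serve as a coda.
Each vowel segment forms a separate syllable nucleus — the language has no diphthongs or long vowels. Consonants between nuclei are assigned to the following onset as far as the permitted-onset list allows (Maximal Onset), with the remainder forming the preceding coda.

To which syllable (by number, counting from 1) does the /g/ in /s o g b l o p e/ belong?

1

Nuclei (vowels): o, o, e → 3 syllables.
V1 /o/ – V2 /o/: cluster /gbl/ — the longest permitted-onset suffix is /l/; onset = /l/, preceding coda = /gb/.
V2 /o/ – V3 /e/: /p/ → onset of the next syllable (single consonants are always licit onsets).
Syllabification: sogb.lo.pe.
The /g/ is in the coda of syllable 1 (/sogb/).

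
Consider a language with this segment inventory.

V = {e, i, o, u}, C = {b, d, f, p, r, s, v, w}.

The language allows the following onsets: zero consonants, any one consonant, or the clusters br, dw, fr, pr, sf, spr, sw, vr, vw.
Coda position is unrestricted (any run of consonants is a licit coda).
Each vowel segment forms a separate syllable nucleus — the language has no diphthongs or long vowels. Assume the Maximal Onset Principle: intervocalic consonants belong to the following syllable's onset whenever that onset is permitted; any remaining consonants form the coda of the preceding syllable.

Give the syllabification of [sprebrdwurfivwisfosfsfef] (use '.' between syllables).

sprebr.dwur.fi.vwi.sfosf.sfef

Vowels present: e, u, i, i, o, e; each is a nucleus, giving 6 syllables.
σ1/σ2 boundary: /brdw/ splits as /br/ + /dw/ (/dw/ is the longest suffix that is a licit onset).
σ2/σ3 boundary: /rf/ splits as /r/ + /f/ (/f/ is the longest suffix that is a licit onset).
σ3/σ4 boundary: cluster /vw/ — /vw/ is itself a permitted onset, so the whole cluster goes right; preceding coda = ∅.
σ4/σ5 boundary: cluster /sf/ — /sf/ is itself a permitted onset, so the whole cluster goes right; preceding coda = ∅.
σ5/σ6 boundary: /sfsf/ — longest licit onset from the right is /sf/, leaving /sf/ as coda.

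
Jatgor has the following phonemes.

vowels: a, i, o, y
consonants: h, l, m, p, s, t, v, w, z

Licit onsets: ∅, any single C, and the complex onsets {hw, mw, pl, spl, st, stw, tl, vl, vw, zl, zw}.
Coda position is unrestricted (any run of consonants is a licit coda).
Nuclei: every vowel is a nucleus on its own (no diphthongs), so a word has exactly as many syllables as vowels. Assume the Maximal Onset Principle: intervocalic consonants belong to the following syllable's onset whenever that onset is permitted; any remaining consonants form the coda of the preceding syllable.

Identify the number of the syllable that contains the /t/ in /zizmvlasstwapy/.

3

Vowels present: i, a, a, y; each is a nucleus, giving 4 syllables.
Between /i/ (V1) and /a/ (V2): cluster /zmvl/ — the longest permitted-onset suffix is /vl/; onset = /vl/, preceding coda = /zm/.
Between /a/ (V2) and /a/ (V3): /sstw/ — longest licit onset from the right is /stw/, leaving /s/ as coda.
Between /a/ (V3) and /y/ (V4): /p/ is a single consonant, so it becomes the next onset.
Syllabification: zizm.vlas.stwa.py.
The /t/ is in the onset of syllable 3 (/stwa/).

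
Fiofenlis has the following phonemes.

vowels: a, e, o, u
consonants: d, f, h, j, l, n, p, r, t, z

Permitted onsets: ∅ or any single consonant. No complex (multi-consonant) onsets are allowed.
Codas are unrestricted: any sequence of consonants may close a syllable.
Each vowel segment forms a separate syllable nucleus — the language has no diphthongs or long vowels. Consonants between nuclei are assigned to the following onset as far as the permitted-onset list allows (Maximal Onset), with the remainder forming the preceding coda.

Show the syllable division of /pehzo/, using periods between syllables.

Vowels present: e, o; each is a nucleus, giving 2 syllables.
V1 /e/ – V2 /o/: /hz/; trying suffixes from longest down, /z/ is the first permitted one, so coda /h/ | onset /z/.

peh.zo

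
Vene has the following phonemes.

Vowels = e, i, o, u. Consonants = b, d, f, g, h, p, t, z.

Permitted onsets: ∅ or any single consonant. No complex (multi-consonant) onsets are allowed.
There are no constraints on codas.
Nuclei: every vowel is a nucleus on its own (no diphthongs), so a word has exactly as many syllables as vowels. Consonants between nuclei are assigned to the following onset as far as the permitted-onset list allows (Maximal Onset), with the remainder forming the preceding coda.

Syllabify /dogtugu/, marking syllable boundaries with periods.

dog.tu.gu

Nuclei (vowels): o, u, u → 3 syllables.
Between /o/ (V1) and /u/ (V2): /gt/ — longest licit onset from the right is /t/, leaving /g/ as coda.
Between /u/ (V2) and /u/ (V3): /g/ → onset of the next syllable (single consonants are always licit onsets).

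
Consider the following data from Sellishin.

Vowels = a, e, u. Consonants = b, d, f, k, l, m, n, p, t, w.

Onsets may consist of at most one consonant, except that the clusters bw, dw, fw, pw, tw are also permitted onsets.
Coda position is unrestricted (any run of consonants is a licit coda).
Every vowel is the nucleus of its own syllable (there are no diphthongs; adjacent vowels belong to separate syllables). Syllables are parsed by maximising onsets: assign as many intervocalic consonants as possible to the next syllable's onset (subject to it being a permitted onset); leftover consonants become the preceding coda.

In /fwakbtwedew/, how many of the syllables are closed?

2

Vowels present: a, e, e; each is a nucleus, giving 3 syllables.
σ1/σ2 boundary: /kbtw/ — longest licit onset from the right is /tw/, leaving /kb/ as coda.
σ2/σ3 boundary: /d/ → onset of the next syllable (single consonants are always licit onsets).
So the parse is fwakb.twe.dew.
Classifying each syllable: /fwakb/ (closed), /twe/ (open), /dew/ (closed).
Closed syllables: 2.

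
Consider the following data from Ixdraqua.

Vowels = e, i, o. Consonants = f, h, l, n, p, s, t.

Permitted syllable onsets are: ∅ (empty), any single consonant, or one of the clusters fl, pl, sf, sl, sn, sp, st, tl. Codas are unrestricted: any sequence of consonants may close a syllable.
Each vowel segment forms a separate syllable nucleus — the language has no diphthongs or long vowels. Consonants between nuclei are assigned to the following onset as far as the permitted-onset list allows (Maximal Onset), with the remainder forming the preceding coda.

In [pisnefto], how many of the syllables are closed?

The vowels are i, e, o — 3 nuclei, so 3 syllables.
σ1/σ2 boundary: cluster /sn/ — /sn/ is itself a permitted onset, so the whole cluster goes right; preceding coda = ∅.
σ2/σ3 boundary: /ft/; trying suffixes from longest down, /t/ is the first permitted one, so coda /f/ | onset /t/.
So the parse is pi.snef.to.
Classifying each syllable: /pi/ (open), /snef/ (closed), /to/ (open).
Closed syllables: 1.

1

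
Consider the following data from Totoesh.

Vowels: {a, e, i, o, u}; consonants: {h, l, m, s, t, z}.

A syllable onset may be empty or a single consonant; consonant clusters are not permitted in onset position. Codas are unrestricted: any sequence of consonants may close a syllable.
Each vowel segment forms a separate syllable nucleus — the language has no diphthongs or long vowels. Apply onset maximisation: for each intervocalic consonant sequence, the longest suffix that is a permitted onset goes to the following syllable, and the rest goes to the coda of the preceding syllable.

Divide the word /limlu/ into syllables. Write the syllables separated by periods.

lim.lu

Nuclei (vowels): i, u → 2 syllables.
V1 /i/ – V2 /u/: /ml/; trying suffixes from longest down, /l/ is the first permitted one, so coda /m/ | onset /l/.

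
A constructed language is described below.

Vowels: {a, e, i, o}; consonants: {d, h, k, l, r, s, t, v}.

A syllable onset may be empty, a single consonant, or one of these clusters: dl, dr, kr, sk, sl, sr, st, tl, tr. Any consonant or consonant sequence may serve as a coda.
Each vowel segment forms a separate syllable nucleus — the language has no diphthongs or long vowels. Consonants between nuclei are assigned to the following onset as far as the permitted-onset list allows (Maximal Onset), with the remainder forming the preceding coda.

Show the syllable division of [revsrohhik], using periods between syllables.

rev.sroh.hik

Vowels present: e, o, i; each is a nucleus, giving 3 syllables.
V1 /e/ – V2 /o/: cluster /vsr/ — the longest permitted-onset suffix is /sr/; onset = /sr/, preceding coda = /v/.
V2 /o/ – V3 /i/: /hh/; trying suffixes from longest down, /h/ is the first permitted one, so coda /h/ | onset /h/.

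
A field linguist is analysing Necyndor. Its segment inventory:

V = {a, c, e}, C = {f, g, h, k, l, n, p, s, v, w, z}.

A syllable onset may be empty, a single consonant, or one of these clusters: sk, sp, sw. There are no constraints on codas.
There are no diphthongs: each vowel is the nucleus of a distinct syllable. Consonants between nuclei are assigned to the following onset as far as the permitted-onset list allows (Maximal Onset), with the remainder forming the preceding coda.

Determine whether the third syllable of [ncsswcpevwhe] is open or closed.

closed

Nuclei (vowels): c, c, e, e → 4 syllables.
Between /c/ (V1) and /c/ (V2): /ssw/; trying suffixes from longest down, /sw/ is the first permitted one, so coda /s/ | onset /sw/.
Between /c/ (V2) and /e/ (V3): /p/ is a single consonant, so it becomes the next onset.
Between /e/ (V3) and /e/ (V4): cluster /vwh/ — the longest permitted-onset suffix is /h/; onset = /h/, preceding coda = /vw/.
Syllabification: ncs.swc.pevw.he.
Syllable 3 is /pevw/ with coda /vw/, so it is closed.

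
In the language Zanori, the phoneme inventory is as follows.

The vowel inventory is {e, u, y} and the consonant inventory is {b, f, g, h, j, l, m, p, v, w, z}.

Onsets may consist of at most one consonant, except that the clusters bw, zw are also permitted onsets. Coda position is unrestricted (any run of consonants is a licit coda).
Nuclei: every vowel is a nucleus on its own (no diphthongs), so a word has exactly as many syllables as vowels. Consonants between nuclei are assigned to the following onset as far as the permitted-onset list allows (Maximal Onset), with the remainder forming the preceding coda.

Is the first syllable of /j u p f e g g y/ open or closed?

closed

The vowels are u, e, y — 3 nuclei, so 3 syllables.
Between /u/ (V1) and /e/ (V2): /pf/ — longest licit onset from the right is /f/, leaving /p/ as coda.
Between /e/ (V2) and /y/ (V3): cluster /gg/ — the longest permitted-onset suffix is /g/; onset = /g/, preceding coda = /g/.
Result: jup.feg.gy.
Syllable 1 is /jup/ with coda /p/, so it is closed.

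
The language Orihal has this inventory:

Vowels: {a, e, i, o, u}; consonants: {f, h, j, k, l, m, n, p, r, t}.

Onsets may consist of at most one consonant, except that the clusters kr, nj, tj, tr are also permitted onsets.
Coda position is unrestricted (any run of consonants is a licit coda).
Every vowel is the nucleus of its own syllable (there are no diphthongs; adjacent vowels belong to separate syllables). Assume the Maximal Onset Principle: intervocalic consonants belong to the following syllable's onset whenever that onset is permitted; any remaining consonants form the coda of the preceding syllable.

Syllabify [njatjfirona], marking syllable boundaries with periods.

The vowels are a, i, o, a — 4 nuclei, so 4 syllables.
V1 /a/ – V2 /i/: cluster /tjf/ — the longest permitted-onset suffix is /f/; onset = /f/, preceding coda = /tj/.
V2 /i/ – V3 /o/: just /r/ — single C goes to the following onset.
V3 /o/ – V4 /a/: just /n/ — single C goes to the following onset.

njatj.fi.ro.na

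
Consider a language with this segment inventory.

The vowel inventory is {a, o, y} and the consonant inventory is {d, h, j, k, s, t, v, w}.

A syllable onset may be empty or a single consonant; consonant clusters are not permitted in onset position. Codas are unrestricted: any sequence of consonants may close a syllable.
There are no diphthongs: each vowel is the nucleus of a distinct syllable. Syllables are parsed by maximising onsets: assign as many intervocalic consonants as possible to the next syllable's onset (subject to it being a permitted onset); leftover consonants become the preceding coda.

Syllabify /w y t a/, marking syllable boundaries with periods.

wy.ta

Vowels present: y, a; each is a nucleus, giving 2 syllables.
V1 /y/ – V2 /a/: /t/ is a single consonant, so it becomes the next onset.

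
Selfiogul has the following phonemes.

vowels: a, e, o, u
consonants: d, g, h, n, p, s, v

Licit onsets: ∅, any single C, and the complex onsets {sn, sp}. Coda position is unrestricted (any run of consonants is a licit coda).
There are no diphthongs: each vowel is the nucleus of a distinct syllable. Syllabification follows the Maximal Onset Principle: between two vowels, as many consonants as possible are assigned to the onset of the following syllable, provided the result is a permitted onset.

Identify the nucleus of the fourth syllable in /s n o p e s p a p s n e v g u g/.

Vowels present: o, e, a, e, u; each is a nucleus, giving 5 syllables.
The fourth nucleus (vowel 4 from the left) is /e/.

e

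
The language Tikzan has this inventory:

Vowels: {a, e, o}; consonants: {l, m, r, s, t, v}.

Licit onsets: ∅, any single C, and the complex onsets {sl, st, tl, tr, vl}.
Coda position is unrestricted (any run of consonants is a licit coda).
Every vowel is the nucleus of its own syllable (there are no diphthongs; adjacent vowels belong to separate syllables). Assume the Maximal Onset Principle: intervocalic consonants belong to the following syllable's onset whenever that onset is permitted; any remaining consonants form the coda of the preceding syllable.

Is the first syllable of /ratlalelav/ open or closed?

open

The vowels are a, a, e, a — 4 nuclei, so 4 syllables.
/a…a/ gap (V1→V2): /tl/ — entire cluster is a permitted onset → onset /tl/, coda ∅.
/a…e/ gap (V2→V3): just /l/ — single C goes to the following onset.
/e…a/ gap (V3→V4): just /l/ — single C goes to the following onset.
Syllabification: ra.tla.le.lav.
Syllable 1 is /ra/; it ends in its nucleus with no coda, so it is open.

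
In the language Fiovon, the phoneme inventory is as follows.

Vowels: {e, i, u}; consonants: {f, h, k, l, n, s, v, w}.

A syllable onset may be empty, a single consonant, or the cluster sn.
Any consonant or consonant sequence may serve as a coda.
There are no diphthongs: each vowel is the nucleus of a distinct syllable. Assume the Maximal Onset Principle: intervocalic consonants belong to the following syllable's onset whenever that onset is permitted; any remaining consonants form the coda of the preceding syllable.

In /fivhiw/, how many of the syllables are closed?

Vowels present: i, i; each is a nucleus, giving 2 syllables.
V1 /i/ – V2 /i/: /vh/ — longest licit onset from the right is /h/, leaving /v/ as coda.
So the parse is fiv.hiw.
Classifying each syllable: /fiv/ (closed), /hiw/ (closed).
Closed syllables: 2.

2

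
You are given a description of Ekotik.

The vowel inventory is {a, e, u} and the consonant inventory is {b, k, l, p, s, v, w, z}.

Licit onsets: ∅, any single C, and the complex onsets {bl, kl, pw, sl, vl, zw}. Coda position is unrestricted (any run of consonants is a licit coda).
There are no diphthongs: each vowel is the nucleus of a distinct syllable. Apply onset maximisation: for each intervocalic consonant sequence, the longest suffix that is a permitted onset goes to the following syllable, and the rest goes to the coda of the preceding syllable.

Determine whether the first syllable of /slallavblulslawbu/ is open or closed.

The vowels are a, a, u, a, u — 5 nuclei, so 5 syllables.
σ1/σ2 boundary: /ll/; trying suffixes from longest down, /l/ is the first permitted one, so coda /l/ | onset /l/.
σ2/σ3 boundary: cluster /vbl/ — the longest permitted-onset suffix is /bl/; onset = /bl/, preceding coda = /v/.
σ3/σ4 boundary: /lsl/; trying suffixes from longest down, /sl/ is the first permitted one, so coda /l/ | onset /sl/.
σ4/σ5 boundary: /wb/ splits as /w/ + /b/ (/b/ is the longest suffix that is a licit onset).
Result: slal.lav.blul.slaw.bu.
Syllable 1 is /slal/ with coda /l/, so it is closed.

closed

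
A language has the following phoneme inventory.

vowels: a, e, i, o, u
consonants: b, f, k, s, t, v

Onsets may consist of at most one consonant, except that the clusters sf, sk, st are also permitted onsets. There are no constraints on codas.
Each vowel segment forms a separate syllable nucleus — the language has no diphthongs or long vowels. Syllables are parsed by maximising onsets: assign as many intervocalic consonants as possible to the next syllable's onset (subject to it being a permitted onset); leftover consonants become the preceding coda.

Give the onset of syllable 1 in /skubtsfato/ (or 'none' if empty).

sk

Nuclei (vowels): u, a, o → 3 syllables.
σ1/σ2 boundary: /btsf/; trying suffixes from longest down, /sf/ is the first permitted one, so coda /bt/ | onset /sf/.
σ2/σ3 boundary: /t/ is a single consonant, so it becomes the next onset.
Syllabification: skubt.sfa.to.
Syllable 1 is /skubt/: onset /sk/, nucleus /u/, coda /bt/.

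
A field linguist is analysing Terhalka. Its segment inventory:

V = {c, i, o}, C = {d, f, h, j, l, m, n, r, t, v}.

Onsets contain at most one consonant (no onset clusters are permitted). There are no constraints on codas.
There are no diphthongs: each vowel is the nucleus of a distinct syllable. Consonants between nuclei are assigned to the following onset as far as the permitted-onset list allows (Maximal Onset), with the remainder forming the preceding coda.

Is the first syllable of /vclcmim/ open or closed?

Vowels present: c, c, i; each is a nucleus, giving 3 syllables.
σ1/σ2 boundary: /l/ is a single consonant, so it becomes the next onset.
σ2/σ3 boundary: /m/ is a single consonant, so it becomes the next onset.
Putting it together: vc.lc.mim.
Syllable 1 is /vc/; it ends in its nucleus with no coda, so it is open.

open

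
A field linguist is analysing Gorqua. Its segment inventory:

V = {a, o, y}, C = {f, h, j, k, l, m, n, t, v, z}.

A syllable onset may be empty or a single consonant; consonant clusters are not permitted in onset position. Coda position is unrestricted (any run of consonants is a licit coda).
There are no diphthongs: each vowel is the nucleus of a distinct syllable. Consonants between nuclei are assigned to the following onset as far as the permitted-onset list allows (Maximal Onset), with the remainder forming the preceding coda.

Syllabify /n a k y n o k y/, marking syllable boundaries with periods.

na.ky.no.ky

The vowels are a, y, o, y — 4 nuclei, so 4 syllables.
σ1/σ2 boundary: /k/ → onset of the next syllable (single consonants are always licit onsets).
σ2/σ3 boundary: just /n/ — single C goes to the following onset.
σ3/σ4 boundary: /k/ → onset of the next syllable (single consonants are always licit onsets).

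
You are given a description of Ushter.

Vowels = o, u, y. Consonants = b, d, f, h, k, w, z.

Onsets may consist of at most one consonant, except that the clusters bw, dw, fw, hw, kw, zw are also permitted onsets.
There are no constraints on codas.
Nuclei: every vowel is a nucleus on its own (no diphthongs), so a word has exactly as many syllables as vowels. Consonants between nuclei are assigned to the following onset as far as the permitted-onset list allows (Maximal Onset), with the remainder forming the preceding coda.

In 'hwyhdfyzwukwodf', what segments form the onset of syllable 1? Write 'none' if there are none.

hw

Nuclei (vowels): y, y, u, o → 4 syllables.
σ1/σ2 boundary: cluster /hdf/ — the longest permitted-onset suffix is /f/; onset = /f/, preceding coda = /hd/.
σ2/σ3 boundary: cluster /zw/ — /zw/ is itself a permitted onset, so the whole cluster goes right; preceding coda = ∅.
σ3/σ4 boundary: /kw/ is a licit onset in full, so it all attaches to the next syllable.
Result: hwyhd.fy.zwu.kwodf.
Syllable 1 is /hwyhd/: onset /hw/, nucleus /y/, coda /hd/.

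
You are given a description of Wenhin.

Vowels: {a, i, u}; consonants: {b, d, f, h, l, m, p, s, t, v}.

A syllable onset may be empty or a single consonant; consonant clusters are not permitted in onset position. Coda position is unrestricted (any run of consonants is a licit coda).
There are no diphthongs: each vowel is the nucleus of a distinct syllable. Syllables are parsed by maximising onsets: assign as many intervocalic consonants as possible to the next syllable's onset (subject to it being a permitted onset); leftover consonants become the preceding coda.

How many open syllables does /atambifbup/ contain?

1

The vowels are a, a, i, u — 4 nuclei, so 4 syllables.
/a…a/ gap (V1→V2): /t/ → onset of the next syllable (single consonants are always licit onsets).
/a…i/ gap (V2→V3): cluster /mb/ — the longest permitted-onset suffix is /b/; onset = /b/, preceding coda = /m/.
/i…u/ gap (V3→V4): cluster /fb/ — the longest permitted-onset suffix is /b/; onset = /b/, preceding coda = /f/.
Result: a.tam.bif.bup.
Classifying each syllable: /a/ (open), /tam/ (closed), /bif/ (closed), /bup/ (closed).
Open syllables: 1.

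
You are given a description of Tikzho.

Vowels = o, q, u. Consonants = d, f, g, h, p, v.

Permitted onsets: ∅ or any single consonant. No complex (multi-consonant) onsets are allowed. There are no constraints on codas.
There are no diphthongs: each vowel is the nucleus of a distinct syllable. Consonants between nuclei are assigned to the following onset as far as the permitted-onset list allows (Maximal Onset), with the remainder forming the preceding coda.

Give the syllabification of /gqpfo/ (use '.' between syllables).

gqp.fo

Nuclei (vowels): q, o → 2 syllables.
V1 /q/ – V2 /o/: /pf/ splits as /p/ + /f/ (/f/ is the longest suffix that is a licit onset).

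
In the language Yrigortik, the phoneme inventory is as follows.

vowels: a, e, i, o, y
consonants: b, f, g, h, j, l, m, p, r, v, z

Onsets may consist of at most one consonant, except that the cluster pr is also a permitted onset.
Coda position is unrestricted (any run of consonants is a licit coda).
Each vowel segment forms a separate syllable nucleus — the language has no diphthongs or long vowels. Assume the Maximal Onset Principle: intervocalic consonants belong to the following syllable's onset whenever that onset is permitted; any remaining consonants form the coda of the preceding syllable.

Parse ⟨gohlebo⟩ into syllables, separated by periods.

goh.le.bo

The vowels are o, e, o — 3 nuclei, so 3 syllables.
σ1/σ2 boundary: cluster /hl/ — the longest permitted-onset suffix is /l/; onset = /l/, preceding coda = /h/.
σ2/σ3 boundary: /b/ → onset of the next syllable (single consonants are always licit onsets).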